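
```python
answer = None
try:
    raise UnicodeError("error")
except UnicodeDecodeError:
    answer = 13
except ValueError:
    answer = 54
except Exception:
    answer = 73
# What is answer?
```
54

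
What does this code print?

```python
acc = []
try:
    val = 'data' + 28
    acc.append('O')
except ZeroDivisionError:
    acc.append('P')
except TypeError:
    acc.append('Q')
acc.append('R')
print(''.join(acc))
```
QR

TypeError is caught by its specific handler, not ZeroDivisionError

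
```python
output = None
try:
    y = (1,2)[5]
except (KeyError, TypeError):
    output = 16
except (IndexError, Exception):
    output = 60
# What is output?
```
60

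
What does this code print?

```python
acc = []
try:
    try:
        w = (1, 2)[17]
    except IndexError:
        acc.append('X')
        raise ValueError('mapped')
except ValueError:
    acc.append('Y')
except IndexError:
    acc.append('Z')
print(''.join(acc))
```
XY

New ValueError raised, caught by outer ValueError handler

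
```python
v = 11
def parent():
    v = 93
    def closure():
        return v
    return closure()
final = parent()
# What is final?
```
93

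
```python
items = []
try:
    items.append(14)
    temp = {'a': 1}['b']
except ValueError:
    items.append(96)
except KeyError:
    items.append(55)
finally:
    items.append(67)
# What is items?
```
[14, 55, 67]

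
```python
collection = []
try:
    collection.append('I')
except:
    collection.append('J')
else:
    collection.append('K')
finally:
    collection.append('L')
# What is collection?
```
['I', 'K', 'L']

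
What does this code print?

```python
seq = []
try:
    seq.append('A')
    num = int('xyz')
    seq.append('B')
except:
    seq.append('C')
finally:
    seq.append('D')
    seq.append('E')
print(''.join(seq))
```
ACDE

Code before exception runs, then except, then all of finally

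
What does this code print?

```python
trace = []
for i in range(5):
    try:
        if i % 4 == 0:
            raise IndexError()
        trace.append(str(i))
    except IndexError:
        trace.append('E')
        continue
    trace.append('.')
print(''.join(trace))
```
E1.2.3.E

continue in except skips rest of loop body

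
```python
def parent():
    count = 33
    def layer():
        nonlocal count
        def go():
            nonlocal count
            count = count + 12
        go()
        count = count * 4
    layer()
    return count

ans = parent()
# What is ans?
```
180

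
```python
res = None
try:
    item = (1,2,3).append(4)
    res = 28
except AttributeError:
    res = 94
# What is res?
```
94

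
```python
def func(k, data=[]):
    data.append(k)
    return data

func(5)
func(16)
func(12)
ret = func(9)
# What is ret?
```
[5, 16, 12, 9]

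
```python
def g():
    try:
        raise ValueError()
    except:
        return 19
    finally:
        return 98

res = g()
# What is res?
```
98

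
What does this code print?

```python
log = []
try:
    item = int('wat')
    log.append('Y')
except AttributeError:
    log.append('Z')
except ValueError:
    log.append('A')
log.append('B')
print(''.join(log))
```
AB

ValueError is caught by its specific handler, not AttributeError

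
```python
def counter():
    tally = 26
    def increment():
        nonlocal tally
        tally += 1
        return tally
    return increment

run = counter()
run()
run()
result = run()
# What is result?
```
29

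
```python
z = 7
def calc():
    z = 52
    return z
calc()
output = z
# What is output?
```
7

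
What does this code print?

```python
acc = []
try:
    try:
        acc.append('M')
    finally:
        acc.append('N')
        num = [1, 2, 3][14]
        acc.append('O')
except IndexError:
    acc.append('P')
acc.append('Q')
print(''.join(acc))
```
MNPQ

Exception in inner finally caught by outer except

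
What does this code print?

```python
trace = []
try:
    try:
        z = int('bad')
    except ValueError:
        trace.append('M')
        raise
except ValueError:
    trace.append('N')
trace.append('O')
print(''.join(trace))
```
MNO

raise without argument re-raises current exception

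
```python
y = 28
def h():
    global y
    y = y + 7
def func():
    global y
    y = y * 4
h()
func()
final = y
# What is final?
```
140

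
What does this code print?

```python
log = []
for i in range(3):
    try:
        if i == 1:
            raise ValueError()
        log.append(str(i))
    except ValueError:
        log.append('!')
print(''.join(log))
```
0!2

Exception on i=1 caught, loop continues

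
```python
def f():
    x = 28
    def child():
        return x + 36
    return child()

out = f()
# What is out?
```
64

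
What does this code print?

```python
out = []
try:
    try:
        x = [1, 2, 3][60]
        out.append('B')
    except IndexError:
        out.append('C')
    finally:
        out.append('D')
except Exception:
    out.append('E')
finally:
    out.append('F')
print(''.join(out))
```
CDF

Both finally blocks run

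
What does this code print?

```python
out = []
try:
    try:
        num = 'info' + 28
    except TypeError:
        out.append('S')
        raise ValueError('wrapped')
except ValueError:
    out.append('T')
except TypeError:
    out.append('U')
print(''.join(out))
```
ST

New ValueError raised, caught by outer ValueError handler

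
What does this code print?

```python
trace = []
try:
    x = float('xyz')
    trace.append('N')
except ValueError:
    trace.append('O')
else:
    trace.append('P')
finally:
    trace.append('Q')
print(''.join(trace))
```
OQ

Exception: except runs, else skipped, finally runs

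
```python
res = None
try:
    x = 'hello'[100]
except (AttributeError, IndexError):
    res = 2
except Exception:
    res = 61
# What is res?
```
2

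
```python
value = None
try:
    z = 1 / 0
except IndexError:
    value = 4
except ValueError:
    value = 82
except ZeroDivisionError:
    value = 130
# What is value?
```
130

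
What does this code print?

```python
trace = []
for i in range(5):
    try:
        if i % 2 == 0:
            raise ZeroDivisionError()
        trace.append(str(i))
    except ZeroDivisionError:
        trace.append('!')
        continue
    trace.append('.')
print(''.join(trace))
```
!1.!3.!

continue in except skips rest of loop body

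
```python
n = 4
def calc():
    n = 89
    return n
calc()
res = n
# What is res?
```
4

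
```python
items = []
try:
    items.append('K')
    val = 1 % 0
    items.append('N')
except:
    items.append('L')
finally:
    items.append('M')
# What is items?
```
['K', 'L', 'M']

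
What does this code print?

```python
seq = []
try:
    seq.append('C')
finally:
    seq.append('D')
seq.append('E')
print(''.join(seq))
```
CDE

try/finally without except, no exception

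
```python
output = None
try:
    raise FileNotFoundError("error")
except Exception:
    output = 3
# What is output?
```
3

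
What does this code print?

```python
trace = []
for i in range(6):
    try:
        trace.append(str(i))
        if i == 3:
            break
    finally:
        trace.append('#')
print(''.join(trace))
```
0#1#2#3#

finally runs even when breaking out of loop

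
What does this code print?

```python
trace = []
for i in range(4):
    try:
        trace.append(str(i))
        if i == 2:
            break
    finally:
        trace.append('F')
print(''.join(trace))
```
0F1F2F

finally runs even when breaking out of loop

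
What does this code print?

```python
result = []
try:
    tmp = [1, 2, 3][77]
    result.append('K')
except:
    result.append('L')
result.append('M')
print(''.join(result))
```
LM

Exception raised in try, caught by bare except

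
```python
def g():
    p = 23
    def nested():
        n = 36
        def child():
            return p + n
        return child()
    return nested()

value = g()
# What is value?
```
59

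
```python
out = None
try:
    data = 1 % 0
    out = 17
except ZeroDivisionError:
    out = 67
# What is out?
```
67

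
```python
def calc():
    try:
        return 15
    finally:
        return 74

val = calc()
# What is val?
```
74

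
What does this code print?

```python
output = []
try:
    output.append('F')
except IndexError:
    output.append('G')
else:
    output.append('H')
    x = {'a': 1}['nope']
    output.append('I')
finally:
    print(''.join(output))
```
FH

Try succeeds, else appends 'H', KeyError in else is uncaught, finally prints before exception propagates ('I' never appended)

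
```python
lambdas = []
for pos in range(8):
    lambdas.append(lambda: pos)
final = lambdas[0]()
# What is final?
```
7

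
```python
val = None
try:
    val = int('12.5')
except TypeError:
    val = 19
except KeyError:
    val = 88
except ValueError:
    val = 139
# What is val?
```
139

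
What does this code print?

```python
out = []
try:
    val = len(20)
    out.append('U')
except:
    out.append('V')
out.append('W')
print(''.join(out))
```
VW

Exception raised in try, caught by bare except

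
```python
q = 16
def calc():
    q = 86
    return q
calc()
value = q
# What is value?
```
16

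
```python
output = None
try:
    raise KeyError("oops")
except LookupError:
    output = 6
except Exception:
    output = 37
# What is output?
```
6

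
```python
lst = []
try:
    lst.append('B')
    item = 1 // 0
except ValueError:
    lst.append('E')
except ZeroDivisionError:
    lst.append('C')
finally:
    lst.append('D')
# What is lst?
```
['B', 'C', 'D']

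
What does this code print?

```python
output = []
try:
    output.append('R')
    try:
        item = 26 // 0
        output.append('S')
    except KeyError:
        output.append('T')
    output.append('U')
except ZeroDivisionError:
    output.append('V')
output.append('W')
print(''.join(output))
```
RVW

Inner handler doesn't match, propagates to outer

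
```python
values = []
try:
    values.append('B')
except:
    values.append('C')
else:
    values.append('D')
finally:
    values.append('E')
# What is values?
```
['B', 'D', 'E']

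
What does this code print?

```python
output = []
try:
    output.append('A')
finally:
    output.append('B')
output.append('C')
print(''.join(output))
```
ABC

try/finally without except, no exception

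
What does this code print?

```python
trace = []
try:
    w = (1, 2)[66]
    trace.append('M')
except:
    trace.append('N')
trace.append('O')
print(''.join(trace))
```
NO

Exception raised in try, caught by bare except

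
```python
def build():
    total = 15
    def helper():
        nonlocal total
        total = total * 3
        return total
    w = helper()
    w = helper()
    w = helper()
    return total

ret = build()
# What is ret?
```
405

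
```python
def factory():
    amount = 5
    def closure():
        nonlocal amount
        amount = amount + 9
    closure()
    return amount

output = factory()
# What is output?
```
14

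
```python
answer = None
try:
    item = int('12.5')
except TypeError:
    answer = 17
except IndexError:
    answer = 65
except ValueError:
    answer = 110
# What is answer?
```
110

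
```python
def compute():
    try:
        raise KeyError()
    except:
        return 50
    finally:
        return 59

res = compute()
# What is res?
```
59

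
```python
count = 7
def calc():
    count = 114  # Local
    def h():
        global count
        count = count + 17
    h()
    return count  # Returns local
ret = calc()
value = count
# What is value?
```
24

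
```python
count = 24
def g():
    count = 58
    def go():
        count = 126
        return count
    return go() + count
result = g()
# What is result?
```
184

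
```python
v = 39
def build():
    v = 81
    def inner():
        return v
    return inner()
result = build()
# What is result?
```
81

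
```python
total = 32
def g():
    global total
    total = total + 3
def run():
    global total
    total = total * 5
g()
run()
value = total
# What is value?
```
175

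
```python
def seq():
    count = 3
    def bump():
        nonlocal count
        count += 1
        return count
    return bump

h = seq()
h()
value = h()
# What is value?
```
5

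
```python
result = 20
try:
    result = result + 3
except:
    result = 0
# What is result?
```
23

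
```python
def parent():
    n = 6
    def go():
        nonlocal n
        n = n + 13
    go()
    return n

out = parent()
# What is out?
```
19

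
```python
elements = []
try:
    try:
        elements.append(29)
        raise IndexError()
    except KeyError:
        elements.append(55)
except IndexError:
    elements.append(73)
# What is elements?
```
[29, 73]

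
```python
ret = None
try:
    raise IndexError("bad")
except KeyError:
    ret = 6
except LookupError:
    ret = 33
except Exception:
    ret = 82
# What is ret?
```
33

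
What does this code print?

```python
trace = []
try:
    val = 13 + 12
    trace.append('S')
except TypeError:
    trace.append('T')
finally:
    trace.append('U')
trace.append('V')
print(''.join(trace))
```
SUV

finally runs after normal execution too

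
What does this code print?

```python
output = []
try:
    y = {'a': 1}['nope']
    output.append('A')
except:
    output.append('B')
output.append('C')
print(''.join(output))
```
BC

Exception raised in try, caught by bare except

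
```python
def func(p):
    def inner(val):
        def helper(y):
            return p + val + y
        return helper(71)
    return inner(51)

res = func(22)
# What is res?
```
144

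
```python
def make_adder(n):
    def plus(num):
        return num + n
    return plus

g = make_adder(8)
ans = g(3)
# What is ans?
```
11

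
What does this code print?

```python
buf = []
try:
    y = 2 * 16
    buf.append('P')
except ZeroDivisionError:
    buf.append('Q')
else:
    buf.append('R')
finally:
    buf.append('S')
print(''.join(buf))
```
PRS

else runs before finally when no exception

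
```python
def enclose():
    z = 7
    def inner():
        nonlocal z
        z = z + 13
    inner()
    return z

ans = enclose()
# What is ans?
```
20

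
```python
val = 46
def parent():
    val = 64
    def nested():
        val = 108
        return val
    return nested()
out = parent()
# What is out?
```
108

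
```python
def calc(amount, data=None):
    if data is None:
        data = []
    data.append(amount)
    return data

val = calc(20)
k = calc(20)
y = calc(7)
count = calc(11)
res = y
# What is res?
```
[7]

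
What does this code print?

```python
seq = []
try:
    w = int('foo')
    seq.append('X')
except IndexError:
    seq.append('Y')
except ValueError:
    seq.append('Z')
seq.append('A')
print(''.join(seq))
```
ZA

ValueError is caught by its specific handler, not IndexError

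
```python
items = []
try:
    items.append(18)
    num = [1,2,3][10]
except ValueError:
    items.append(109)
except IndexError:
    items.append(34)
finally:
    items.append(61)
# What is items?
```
[18, 34, 61]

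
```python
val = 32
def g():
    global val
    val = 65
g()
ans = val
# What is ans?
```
65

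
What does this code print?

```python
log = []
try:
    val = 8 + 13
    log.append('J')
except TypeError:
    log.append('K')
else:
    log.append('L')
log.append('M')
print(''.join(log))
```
JLM

else block runs when no exception occurs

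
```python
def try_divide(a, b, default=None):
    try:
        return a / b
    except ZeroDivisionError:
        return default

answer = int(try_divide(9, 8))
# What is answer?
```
1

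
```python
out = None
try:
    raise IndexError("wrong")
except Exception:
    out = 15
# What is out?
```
15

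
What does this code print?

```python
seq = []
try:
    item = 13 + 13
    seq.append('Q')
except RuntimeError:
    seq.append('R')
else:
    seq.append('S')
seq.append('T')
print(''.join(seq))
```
QST

else block runs when no exception occurs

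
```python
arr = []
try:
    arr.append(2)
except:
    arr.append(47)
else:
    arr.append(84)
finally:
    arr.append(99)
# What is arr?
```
[2, 84, 99]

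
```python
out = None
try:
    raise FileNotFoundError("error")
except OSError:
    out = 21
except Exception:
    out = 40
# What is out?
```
21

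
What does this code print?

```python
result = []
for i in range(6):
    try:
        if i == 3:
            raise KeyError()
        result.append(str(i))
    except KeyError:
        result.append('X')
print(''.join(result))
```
012X45

Exception on i=3 caught, loop continues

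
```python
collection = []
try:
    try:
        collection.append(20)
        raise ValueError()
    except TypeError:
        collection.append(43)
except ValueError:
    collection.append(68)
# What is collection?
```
[20, 68]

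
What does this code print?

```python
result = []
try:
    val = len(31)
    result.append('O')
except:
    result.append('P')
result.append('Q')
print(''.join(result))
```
PQ

Exception raised in try, caught by bare except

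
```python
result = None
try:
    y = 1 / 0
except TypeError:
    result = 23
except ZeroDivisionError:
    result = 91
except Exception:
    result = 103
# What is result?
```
91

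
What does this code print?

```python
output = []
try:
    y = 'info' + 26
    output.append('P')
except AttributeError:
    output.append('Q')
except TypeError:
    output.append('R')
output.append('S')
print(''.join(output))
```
RS

TypeError is caught by its specific handler, not AttributeError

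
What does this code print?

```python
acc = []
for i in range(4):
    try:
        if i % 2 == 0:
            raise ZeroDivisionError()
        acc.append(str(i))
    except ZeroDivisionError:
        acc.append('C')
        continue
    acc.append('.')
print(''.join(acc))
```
C1.C3.

continue in except skips rest of loop body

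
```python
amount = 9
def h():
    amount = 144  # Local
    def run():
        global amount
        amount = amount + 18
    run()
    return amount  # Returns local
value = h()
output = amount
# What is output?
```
27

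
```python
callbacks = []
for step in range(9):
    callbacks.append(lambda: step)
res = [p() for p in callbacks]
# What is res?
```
[8, 8, 8, 8, 8, 8, 8, 8, 8]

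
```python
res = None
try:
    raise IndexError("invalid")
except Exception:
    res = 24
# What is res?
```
24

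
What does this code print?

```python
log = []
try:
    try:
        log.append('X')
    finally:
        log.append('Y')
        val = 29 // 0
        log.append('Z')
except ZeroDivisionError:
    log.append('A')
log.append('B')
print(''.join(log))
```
XYAB

Exception in inner finally caught by outer except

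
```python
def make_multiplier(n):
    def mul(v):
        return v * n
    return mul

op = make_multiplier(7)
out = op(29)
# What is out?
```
203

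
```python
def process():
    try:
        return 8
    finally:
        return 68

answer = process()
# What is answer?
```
68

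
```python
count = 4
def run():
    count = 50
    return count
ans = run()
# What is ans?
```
50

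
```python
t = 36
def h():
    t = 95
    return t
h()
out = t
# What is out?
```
36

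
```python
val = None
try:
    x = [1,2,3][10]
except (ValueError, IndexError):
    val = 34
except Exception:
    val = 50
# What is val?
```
34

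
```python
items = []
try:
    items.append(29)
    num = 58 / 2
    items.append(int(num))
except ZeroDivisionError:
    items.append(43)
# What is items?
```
[29, 29]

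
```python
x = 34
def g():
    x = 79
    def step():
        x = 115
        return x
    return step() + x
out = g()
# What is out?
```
194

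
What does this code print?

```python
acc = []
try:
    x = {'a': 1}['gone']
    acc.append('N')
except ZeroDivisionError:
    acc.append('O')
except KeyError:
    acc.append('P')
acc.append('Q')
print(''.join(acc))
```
PQ

KeyError is caught by its specific handler, not ZeroDivisionError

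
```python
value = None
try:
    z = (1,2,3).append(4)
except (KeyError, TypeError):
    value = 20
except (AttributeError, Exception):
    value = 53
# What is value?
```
53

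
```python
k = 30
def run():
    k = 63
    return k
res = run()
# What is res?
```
63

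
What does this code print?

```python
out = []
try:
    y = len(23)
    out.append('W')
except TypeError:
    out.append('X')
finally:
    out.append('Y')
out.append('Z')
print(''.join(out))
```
XYZ

finally always runs, even after exception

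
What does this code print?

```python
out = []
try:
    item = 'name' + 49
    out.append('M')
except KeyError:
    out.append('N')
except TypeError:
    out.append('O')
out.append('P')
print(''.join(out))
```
OP

TypeError is caught by its specific handler, not KeyError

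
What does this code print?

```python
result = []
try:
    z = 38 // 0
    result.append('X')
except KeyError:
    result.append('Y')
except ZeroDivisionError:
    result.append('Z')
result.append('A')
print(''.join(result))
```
ZA

ZeroDivisionError is caught by its specific handler, not KeyError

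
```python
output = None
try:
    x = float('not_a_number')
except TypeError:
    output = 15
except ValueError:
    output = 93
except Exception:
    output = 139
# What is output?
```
93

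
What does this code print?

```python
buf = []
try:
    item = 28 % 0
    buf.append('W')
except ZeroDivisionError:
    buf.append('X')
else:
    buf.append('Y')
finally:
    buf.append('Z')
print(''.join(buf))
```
XZ

Exception: except runs, else skipped, finally runs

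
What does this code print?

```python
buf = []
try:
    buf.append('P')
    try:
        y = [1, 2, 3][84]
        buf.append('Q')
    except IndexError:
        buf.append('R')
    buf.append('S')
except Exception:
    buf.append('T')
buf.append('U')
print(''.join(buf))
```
PRSU

Inner exception caught by inner handler, outer continues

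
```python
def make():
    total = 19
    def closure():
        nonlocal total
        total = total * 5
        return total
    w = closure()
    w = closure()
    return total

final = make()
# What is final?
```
475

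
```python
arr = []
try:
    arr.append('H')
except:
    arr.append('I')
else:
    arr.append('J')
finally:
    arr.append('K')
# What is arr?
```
['H', 'J', 'K']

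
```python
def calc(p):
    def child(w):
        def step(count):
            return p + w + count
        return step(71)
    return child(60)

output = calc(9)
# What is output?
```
140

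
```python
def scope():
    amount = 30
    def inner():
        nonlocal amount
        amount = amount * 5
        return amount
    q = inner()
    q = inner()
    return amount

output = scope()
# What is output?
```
750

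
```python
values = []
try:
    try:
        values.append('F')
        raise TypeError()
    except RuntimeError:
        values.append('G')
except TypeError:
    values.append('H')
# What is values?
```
['F', 'H']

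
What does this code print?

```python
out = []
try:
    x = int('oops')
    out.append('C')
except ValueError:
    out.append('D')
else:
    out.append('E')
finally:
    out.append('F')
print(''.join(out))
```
DF

Exception: except runs, else skipped, finally runs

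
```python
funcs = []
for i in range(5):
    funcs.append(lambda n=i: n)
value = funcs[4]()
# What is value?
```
4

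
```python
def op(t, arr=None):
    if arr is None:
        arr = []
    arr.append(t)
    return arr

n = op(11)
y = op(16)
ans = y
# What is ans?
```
[16]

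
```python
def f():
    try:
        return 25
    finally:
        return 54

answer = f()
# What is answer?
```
54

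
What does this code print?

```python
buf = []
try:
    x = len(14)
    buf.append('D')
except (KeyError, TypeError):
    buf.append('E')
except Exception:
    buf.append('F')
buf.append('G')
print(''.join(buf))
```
EG

TypeError matches tuple containing it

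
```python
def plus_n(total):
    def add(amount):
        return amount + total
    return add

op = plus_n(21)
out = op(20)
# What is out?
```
41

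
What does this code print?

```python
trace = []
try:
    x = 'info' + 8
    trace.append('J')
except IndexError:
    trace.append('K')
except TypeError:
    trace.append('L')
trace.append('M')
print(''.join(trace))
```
LM

TypeError is caught by its specific handler, not IndexError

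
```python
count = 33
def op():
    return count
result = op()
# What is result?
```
33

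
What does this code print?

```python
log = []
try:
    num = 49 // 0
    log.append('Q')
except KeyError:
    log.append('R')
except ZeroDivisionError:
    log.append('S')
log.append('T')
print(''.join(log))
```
ST

ZeroDivisionError is caught by its specific handler, not KeyError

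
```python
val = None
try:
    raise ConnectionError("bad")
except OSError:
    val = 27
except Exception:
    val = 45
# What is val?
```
27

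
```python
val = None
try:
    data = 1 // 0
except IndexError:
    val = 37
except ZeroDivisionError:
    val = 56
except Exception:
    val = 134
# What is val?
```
56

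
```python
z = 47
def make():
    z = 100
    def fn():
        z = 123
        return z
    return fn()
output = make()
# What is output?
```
123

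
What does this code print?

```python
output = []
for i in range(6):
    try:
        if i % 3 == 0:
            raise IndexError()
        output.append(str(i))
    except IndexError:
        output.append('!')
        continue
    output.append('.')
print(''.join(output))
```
!1.2.!4.5.

continue in except skips rest of loop body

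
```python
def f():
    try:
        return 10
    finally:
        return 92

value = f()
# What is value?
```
92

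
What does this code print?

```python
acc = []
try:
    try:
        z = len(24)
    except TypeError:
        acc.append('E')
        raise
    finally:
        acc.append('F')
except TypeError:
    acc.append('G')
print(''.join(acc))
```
EFG

finally runs before re-raised exception propagates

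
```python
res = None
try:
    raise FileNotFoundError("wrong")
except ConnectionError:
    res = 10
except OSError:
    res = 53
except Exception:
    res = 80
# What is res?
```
53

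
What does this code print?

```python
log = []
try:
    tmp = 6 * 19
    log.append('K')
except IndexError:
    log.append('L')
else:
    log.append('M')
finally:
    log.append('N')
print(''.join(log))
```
KMN

else runs before finally when no exception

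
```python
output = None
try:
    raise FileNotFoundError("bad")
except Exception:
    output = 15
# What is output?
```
15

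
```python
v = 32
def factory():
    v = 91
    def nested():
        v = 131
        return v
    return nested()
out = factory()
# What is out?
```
131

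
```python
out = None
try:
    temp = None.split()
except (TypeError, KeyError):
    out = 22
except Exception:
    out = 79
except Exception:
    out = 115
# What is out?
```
79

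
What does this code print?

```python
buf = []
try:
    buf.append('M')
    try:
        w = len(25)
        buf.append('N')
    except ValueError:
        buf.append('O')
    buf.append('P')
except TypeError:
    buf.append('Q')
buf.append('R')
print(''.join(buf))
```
MQR

Inner handler doesn't match, propagates to outer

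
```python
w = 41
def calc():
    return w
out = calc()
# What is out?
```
41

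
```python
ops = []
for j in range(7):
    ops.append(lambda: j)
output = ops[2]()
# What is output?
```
6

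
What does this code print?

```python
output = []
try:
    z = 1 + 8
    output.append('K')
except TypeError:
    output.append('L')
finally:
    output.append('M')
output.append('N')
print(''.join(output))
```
KMN

finally runs after normal execution too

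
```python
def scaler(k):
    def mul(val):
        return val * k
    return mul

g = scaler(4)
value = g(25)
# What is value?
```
100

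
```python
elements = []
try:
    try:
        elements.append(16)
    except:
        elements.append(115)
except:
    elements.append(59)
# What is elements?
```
[16]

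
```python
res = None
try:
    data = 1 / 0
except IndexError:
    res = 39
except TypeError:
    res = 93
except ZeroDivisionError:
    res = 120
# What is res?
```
120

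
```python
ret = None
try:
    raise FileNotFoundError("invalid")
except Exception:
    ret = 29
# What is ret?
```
29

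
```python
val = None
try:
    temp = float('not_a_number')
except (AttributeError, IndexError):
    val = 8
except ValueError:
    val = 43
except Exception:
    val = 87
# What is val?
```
43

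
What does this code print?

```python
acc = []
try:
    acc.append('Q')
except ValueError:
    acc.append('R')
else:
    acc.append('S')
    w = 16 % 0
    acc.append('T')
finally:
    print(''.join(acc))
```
QS

Try succeeds, else appends 'S', ZeroDivisionError in else is uncaught, finally prints before exception propagates ('T' never appended)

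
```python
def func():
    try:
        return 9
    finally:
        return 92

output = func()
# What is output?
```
92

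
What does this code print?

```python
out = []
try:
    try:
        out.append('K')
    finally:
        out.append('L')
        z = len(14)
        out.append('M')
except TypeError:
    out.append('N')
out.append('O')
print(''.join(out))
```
KLNO

Exception in inner finally caught by outer except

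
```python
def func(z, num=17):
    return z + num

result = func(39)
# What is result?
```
56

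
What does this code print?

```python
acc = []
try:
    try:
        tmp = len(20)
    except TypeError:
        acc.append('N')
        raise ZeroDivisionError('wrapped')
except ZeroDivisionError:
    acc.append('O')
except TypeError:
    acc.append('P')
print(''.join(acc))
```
NO

New ZeroDivisionError raised, caught by outer ZeroDivisionError handler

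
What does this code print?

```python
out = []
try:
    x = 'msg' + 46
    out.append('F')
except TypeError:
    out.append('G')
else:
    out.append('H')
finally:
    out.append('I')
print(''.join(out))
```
GI

Exception: except runs, else skipped, finally runs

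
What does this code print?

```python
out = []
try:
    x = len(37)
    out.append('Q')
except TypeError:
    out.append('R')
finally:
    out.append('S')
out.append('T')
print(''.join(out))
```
RST

finally always runs, even after exception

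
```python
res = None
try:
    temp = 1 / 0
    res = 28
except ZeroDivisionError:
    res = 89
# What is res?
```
89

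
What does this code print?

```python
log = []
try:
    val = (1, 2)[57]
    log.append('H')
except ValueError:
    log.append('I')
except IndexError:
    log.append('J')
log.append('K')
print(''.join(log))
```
JK

IndexError is caught by its specific handler, not ValueError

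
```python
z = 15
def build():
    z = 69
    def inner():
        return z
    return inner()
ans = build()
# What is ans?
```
69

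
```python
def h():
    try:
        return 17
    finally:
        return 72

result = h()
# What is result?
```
72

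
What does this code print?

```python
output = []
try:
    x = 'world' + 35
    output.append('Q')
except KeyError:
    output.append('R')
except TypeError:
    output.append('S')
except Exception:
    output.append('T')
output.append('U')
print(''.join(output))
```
SU

TypeError matches before generic Exception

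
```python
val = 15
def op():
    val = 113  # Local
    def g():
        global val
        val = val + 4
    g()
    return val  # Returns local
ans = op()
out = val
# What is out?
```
19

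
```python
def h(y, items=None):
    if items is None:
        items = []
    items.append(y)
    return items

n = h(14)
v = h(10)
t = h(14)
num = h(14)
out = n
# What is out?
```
[14]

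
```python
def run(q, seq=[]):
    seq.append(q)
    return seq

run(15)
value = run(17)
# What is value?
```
[15, 17]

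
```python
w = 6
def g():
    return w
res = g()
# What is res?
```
6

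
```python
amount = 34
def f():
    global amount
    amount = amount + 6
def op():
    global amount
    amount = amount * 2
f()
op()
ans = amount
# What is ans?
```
80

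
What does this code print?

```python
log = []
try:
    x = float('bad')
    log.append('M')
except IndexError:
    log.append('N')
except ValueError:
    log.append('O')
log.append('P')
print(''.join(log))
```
OP

ValueError is caught by its specific handler, not IndexError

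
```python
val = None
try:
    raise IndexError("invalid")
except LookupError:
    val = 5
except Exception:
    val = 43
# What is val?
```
5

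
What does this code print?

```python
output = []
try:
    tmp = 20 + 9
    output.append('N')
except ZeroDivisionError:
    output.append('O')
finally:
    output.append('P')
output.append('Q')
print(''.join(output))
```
NPQ

finally runs after normal execution too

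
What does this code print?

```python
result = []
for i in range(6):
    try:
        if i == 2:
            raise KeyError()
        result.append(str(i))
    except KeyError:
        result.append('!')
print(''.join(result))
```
01!345

Exception on i=2 caught, loop continues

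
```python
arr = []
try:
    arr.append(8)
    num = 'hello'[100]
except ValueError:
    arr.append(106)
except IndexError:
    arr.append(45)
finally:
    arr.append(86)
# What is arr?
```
[8, 45, 86]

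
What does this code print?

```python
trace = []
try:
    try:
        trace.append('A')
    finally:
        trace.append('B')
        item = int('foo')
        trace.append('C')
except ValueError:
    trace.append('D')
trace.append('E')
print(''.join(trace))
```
ABDE

Exception in inner finally caught by outer except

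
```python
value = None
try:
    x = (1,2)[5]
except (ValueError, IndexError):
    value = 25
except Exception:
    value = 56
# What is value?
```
25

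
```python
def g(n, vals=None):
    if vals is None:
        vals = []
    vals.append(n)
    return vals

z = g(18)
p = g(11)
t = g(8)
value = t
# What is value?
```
[8]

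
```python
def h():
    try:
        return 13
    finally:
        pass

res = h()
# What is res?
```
13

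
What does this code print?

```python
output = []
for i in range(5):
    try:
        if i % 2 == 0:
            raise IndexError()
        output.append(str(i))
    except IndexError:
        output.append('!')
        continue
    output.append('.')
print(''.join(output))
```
!1.!3.!

continue in except skips rest of loop body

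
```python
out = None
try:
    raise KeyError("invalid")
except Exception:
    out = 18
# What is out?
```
18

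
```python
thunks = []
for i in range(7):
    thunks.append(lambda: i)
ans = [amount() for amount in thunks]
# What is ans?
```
[6, 6, 6, 6, 6, 6, 6]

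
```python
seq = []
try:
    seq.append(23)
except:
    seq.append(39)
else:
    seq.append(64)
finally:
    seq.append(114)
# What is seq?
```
[23, 64, 114]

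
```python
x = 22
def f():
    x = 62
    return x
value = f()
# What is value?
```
62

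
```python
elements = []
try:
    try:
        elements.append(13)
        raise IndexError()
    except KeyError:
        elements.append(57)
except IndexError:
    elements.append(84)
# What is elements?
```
[13, 84]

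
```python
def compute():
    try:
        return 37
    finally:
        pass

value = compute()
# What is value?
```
37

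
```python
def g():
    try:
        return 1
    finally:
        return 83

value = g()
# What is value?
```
83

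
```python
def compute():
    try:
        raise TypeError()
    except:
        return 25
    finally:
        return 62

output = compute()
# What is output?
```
62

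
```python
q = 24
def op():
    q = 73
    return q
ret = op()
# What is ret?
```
73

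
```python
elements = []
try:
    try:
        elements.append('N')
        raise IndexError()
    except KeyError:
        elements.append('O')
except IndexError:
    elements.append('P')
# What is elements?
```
['N', 'P']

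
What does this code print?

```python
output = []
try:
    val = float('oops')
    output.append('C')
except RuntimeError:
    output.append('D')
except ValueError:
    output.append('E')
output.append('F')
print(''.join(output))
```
EF

ValueError is caught by its specific handler, not RuntimeError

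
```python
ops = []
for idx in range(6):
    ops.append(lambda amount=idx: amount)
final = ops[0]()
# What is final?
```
0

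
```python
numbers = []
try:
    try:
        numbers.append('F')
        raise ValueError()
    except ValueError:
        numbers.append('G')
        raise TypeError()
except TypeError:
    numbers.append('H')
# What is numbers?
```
['F', 'G', 'H']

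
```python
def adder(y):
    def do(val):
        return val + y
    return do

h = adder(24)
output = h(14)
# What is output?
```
38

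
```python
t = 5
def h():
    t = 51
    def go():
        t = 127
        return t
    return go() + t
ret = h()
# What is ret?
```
178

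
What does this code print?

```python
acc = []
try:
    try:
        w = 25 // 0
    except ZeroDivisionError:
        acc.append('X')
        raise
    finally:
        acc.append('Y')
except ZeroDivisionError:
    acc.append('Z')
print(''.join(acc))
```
XYZ

finally runs before re-raised exception propagates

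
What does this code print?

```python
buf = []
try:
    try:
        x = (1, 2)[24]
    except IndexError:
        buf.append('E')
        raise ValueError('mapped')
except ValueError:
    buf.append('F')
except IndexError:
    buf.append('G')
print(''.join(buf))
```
EF

New ValueError raised, caught by outer ValueError handler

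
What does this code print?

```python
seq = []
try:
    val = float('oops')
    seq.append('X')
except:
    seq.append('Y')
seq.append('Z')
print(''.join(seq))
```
YZ

Exception raised in try, caught by bare except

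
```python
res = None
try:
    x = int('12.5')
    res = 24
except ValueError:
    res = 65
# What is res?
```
65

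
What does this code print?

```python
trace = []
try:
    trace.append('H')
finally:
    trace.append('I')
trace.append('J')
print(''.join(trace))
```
HIJ

try/finally without except, no exception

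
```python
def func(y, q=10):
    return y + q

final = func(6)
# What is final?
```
16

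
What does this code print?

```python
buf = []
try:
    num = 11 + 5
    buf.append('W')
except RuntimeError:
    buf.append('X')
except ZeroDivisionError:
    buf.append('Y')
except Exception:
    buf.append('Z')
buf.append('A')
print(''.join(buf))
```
WA

No exception, try block completes normally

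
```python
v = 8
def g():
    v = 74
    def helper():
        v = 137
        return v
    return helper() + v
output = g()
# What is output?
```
211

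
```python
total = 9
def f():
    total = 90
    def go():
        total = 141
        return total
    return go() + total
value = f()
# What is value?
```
231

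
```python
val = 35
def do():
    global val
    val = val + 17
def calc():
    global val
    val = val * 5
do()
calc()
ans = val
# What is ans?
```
260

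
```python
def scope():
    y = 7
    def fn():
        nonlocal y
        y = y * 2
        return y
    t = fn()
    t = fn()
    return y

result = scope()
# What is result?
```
28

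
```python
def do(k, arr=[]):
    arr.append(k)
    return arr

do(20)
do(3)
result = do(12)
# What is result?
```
[20, 3, 12]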